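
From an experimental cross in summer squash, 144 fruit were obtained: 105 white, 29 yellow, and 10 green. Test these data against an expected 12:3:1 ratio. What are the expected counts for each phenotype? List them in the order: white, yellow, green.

Total ratio parts = 16. Expected numbers out of 144:
  white: 144 × 12/16 = 108
  yellow: 144 × 3/16 = 27
  green: 144 × 1/16 = 9

108, 27, 9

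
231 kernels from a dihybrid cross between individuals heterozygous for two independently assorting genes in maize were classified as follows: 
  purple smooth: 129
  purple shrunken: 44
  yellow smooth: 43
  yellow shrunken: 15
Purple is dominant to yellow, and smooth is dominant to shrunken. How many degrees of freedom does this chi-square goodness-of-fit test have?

3

A dihybrid F₂ with independent assortment and complete dominance at both loci gives a 9:3:3:1 phenotypic ratio.
A goodness-of-fit test with 4 phenotype classes has df = 4 − 1 = 3.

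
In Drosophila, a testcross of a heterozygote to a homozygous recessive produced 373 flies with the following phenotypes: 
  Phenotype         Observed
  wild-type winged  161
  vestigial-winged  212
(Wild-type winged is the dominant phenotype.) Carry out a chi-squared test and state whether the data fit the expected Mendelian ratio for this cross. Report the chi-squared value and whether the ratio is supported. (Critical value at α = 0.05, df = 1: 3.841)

6.973; not consistent

A testcross of a heterozygote (Aa × aa) gives a 1:1 phenotypic ratio.
Total ratio parts = 2. Expected numbers out of 373:
  wild-type winged: 373 × 1/2 = 186.5
  vestigial-winged: 373 × 1/2 = 186.5
χ² = Σ (O − E)² / E
  wild-type winged: (161 − 186.5)² / 186.5 = 3.4866
  vestigial-winged: (212 − 186.5)² / 186.5 = 3.4866
χ² = 3.4866 + 3.4866 = 6.9732 ≈ 6.973
Degrees of freedom = 2 − 1 = 1; critical value at α = 0.05 is 3.841.
Since 6.973 > 3.841, we reject the null hypothesis — the data do not fit the 1:1 ratio.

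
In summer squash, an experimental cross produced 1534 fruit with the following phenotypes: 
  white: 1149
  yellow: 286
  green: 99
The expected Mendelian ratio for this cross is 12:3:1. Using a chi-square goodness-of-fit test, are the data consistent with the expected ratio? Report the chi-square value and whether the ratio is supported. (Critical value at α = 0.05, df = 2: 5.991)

0.113; consistent

Expected counts for N = 1534 under a 12:3:1 ratio (total parts = 16):
  white: 1534 × 12/16 = 1150.5
  yellow: 1534 × 3/16 = 287.625
  green: 1534 × 1/16 = 95.875
χ² = Σ (O − E)² / E
  white: (1149 − 1150.5)² / 1150.5 = 0.0020
  yellow: (286 − 287.625)² / 287.625 = 0.0092
  green: (99 − 95.875)² / 95.875 = 0.1019
χ² = 0.0020 + 0.0092 + 0.1019 = 0.1131 ≈ 0.113
Degrees of freedom = 3 − 1 = 2; critical value at α = 0.05 is 5.991.
Since 0.113 < 5.991, we fail to reject the null hypothesis — the data are consistent with the 12:3:1 ratio.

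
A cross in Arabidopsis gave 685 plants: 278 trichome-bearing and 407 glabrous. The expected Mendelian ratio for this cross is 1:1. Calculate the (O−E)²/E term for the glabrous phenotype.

12.147

Total ratio parts = 2. Expected numbers out of 685:
  trichome-bearing: 685 × 1/2 = 342.5
  glabrous: 685 × 1/2 = 342.5
Contribution of glabrous: (407 − 342.5)² / 342.5 = 12.1467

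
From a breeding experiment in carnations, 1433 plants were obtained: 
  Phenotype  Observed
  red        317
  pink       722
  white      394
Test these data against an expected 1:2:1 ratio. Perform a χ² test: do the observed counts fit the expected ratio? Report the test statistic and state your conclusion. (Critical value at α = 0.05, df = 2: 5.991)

Expected counts for N = 1433 under a 1:2:1 ratio (total parts = 4):
  red: 1433 × 1/4 = 358.25
  pink: 1433 × 2/4 = 716.5
  white: 1433 × 1/4 = 358.25
χ² = Σ (O − E)² / E
  red: (317 − 358.25)² / 358.25 = 4.7497
  pink: (722 − 716.5)² / 716.5 = 0.0422
  white: (394 − 358.25)² / 358.25 = 3.5675
χ² = 4.7497 + 0.0422 + 3.5675 = 8.3594 ≈ 8.359
Degrees of freedom = 3 − 1 = 2; critical value at α = 0.05 is 5.991.
Since 8.359 > 5.991, we reject the null hypothesis — the data do not fit the 1:2:1 ratio.

8.359; not consistent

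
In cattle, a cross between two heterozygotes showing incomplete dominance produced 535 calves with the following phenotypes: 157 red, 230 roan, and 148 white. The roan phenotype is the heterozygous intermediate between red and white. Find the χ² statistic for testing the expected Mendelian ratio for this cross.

10.817

With incomplete dominance, a heterozygote × heterozygote cross gives a 1:2:1 phenotypic ratio.
Total ratio parts = 4. Expected numbers out of 535:
  red: 535 × 1/4 = 133.75
  roan: 535 × 2/4 = 267.5
  white: 535 × 1/4 = 133.75
χ² = Σ (O − E)² / E
  red: (157 − 133.75)² / 133.75 = 4.0416
  roan: (230 − 267.5)² / 267.5 = 5.2570
  white: (148 − 133.75)² / 133.75 = 1.5182
χ² = 4.0416 + 5.2570 + 1.5182 = 10.8168 ≈ 10.817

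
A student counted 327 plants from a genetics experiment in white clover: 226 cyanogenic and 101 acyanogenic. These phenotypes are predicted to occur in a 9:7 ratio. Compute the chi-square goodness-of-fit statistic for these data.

21.986

Expected counts for N = 327 under a 9:7 ratio (total parts = 16):
  cyanogenic: 327 × 9/16 = 183.9375
  acyanogenic: 327 × 7/16 = 143.0625
χ² = Σ (O − E)² / E
  cyanogenic: (226 − 183.9375)² / 183.9375 = 9.6188
  acyanogenic: (101 − 143.0625)² / 143.0625 = 12.3670
χ² = 9.6188 + 12.3670 = 21.9858 ≈ 21.986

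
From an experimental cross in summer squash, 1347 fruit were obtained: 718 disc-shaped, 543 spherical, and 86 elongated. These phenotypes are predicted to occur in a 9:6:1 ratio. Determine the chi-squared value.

4.958

The 9:6:1 ratio has 16 parts, so with N = 1347 the expected counts are:
  disc-shaped: 1347 × 9/16 = 757.6875
  spherical: 1347 × 6/16 = 505.125
  elongated: 1347 × 1/16 = 84.1875
χ² = Σ (O − E)² / E
  disc-shaped: (718 − 757.6875)² / 757.6875 = 2.0788
  spherical: (543 − 505.125)² / 505.125 = 2.8399
  elongated: (86 − 84.1875)² / 84.1875 = 0.0390
χ² = 2.0788 + 2.8399 + 0.0390 = 4.9577 ≈ 4.958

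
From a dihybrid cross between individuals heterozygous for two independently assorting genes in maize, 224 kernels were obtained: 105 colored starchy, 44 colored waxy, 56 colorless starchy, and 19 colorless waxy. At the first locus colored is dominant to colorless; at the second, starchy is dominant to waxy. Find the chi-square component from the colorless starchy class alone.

4.667

A dihybrid F₂ with independent assortment and complete dominance at both loci gives a 9:3:3:1 phenotypic ratio.
Under the 9:3:3:1 hypothesis (Σ ratio = 16, N = 224):
  colored starchy: 224 × 9/16 = 126
  colored waxy: 224 × 3/16 = 42
  colorless starchy: 224 × 3/16 = 42
  colorless waxy: 224 × 1/16 = 14
Contribution of colorless starchy: (56 − 42)² / 42 = 4.6667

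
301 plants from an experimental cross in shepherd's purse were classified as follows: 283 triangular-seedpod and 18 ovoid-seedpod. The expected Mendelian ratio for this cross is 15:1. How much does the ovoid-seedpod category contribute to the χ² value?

The 15:1 ratio has 16 parts, so with N = 301 the expected counts are:
  triangular-seedpod: 301 × 15/16 = 282.1875
  ovoid-seedpod: 301 × 1/16 = 18.8125
Contribution of ovoid-seedpod: (18 − 18.8125)² / 18.8125 = 0.0351

0.035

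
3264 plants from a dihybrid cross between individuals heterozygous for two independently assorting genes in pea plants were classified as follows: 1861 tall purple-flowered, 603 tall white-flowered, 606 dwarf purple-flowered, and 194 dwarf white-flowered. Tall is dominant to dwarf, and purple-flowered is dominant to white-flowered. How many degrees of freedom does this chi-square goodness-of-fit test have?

A dihybrid F₂ with independent assortment and complete dominance at both loci gives a 9:3:3:1 phenotypic ratio.
A goodness-of-fit test with 4 phenotype classes has df = 4 − 1 = 3.

3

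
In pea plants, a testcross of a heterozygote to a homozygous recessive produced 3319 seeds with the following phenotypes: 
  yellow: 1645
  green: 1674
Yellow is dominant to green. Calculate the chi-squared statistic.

A testcross of a heterozygote (Aa × aa) gives a 1:1 phenotypic ratio.
Expected counts for N = 3319 under a 1:1 ratio (total parts = 2):
  yellow: 3319 × 1/2 = 1659.5
  green: 3319 × 1/2 = 1659.5
χ² = Σ (O − E)² / E
  yellow: (1645 − 1659.5)² / 1659.5 = 0.1267
  green: (1674 − 1659.5)² / 1659.5 = 0.1267
χ² = 0.1267 + 0.1267 = 0.2534 ≈ 0.253

0.253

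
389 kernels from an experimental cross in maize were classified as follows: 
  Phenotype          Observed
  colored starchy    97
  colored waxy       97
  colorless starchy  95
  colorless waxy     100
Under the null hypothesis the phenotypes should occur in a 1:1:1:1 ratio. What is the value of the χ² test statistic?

0.131

Under the 1:1:1:1 hypothesis (Σ ratio = 4, N = 389):
  colored starchy: 389 × 1/4 = 97.25
  colored waxy: 389 × 1/4 = 97.25
  colorless starchy: 389 × 1/4 = 97.25
  colorless waxy: 389 × 1/4 = 97.25
χ² = Σ (O − E)² / E
  colored starchy: (97 − 97.25)² / 97.25 = 0.0006
  colored waxy: (97 − 97.25)² / 97.25 = 0.0006
  colorless starchy: (95 − 97.25)² / 97.25 = 0.0521
  colorless waxy: (100 − 97.25)² / 97.25 = 0.0778
χ² = 0.0006 + 0.0006 + 0.0521 + 0.0778 = 0.1311 ≈ 0.131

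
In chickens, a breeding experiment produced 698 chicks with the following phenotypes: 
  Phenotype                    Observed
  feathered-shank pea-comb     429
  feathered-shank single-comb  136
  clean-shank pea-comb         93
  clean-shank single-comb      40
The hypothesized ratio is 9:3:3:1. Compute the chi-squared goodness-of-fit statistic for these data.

Expected counts for N = 698 under a 9:3:3:1 ratio (total parts = 16):
  feathered-shank pea-comb: 698 × 9/16 = 392.625
  feathered-shank single-comb: 698 × 3/16 = 130.875
  clean-shank pea-comb: 698 × 3/16 = 130.875
  clean-shank single-comb: 698 × 1/16 = 43.625
χ² = Σ (O − E)² / E
  feathered-shank pea-comb: (429 − 392.625)² / 392.625 = 3.3700
  feathered-shank single-comb: (136 − 130.875)² / 130.875 = 0.2007
  clean-shank pea-comb: (93 − 130.875)² / 130.875 = 10.9610
  clean-shank single-comb: (40 − 43.625)² / 43.625 = 0.3012
χ² = 3.3700 + 0.2007 + 10.9610 + 0.3012 = 14.8329 ≈ 14.833

14.833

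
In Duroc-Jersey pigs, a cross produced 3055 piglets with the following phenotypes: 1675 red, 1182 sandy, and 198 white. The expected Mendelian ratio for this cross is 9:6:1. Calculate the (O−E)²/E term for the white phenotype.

Under the 9:6:1 hypothesis (Σ ratio = 16, N = 3055):
  red: 3055 × 9/16 = 1718.4375
  sandy: 3055 × 6/16 = 1145.625
  white: 3055 × 1/16 = 190.9375
Contribution of white: (198 − 190.9375)² / 190.9375 = 0.2612

0.261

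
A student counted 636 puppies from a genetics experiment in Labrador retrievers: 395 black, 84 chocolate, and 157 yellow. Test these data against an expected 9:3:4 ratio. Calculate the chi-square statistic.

The 9:3:4 ratio has 16 parts, so with N = 636 the expected counts are:
  black: 636 × 9/16 = 357.75
  chocolate: 636 × 3/16 = 119.25
  yellow: 636 × 4/16 = 159
χ² = Σ (O − E)² / E
  black: (395 − 357.75)² / 357.75 = 3.8786
  chocolate: (84 − 119.25)² / 119.25 = 10.4198
  yellow: (157 − 159)² / 159 = 0.0252
χ² = 3.8786 + 10.4198 + 0.0252 = 14.3236 ≈ 14.324

14.324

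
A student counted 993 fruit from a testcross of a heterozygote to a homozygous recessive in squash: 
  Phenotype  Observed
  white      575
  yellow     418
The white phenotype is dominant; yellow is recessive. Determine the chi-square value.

A testcross of a heterozygote (Aa × aa) gives a 1:1 phenotypic ratio.
Total ratio parts = 2. Expected numbers out of 993:
  white: 993 × 1/2 = 496.5
  yellow: 993 × 1/2 = 496.5
χ² = Σ (O − E)² / E
  white: (575 − 496.5)² / 496.5 = 12.4114
  yellow: (418 − 496.5)² / 496.5 = 12.4114
χ² = 12.4114 + 12.4114 = 24.8228 ≈ 24.823

24.823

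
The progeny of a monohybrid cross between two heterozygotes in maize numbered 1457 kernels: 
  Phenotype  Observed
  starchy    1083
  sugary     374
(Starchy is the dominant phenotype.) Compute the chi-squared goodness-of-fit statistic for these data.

0.348

For a monohybrid cross between heterozygotes with complete dominance, the expected phenotypic ratio is 3:1.
Expected counts for N = 1457 under a 3:1 ratio (total parts = 4):
  starchy: 1457 × 3/4 = 1092.75
  sugary: 1457 × 1/4 = 364.25
χ² = Σ (O − E)² / E
  starchy: (1083 − 1092.75)² / 1092.75 = 0.0870
  sugary: (374 − 364.25)² / 364.25 = 0.2610
χ² = 0.0870 + 0.2610 = 0.348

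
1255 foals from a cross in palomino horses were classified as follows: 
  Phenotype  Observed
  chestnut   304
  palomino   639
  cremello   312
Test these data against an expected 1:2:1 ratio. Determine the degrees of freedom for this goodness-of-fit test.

A goodness-of-fit test with 3 phenotype classes has df = 3 − 1 = 2.

2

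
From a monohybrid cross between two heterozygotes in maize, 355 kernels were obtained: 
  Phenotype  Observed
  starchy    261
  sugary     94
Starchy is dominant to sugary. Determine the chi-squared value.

For a monohybrid cross between heterozygotes with complete dominance, the expected phenotypic ratio is 3:1.
Total ratio parts = 4. Expected numbers out of 355:
  starchy: 355 × 3/4 = 266.25
  sugary: 355 × 1/4 = 88.75
χ² = Σ (O − E)² / E
  starchy: (261 − 266.25)² / 266.25 = 0.1035
  sugary: (94 − 88.75)² / 88.75 = 0.3106
χ² = 0.1035 + 0.3106 = 0.4141 ≈ 0.414

0.414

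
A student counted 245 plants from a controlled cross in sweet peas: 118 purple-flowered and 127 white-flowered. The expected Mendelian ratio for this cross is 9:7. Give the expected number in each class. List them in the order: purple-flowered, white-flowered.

137.8125, 107.1875

Under the 9:7 hypothesis (Σ ratio = 16, N = 245):
  purple-flowered: 245 × 9/16 = 137.8125
  white-flowered: 245 × 7/16 = 107.1875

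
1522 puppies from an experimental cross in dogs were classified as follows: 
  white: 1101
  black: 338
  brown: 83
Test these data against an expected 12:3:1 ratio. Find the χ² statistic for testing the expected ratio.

Total ratio parts = 16. Expected numbers out of 1522:
  white: 1522 × 12/16 = 1141.5
  black: 1522 × 3/16 = 285.375
  brown: 1522 × 1/16 = 95.125
χ² = Σ (O − E)² / E
  white: (1101 − 1141.5)² / 1141.5 = 1.4369
  black: (338 − 285.375)² / 285.375 = 9.7044
  brown: (83 − 95.125)² / 95.125 = 1.5455
χ² = 1.4369 + 9.7044 + 1.5455 = 12.6868 ≈ 12.687

12.687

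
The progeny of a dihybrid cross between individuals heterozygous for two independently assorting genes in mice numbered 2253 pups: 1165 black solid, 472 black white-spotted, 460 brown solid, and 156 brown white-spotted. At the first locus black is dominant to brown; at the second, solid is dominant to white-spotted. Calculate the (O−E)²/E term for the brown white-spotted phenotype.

A dihybrid F₂ with independent assortment and complete dominance at both loci gives a 9:3:3:1 phenotypic ratio.
Expected counts for N = 2253 under a 9:3:3:1 ratio (total parts = 16):
  black solid: 2253 × 9/16 = 1267.3125
  black white-spotted: 2253 × 3/16 = 422.4375
  brown solid: 2253 × 3/16 = 422.4375
  brown white-spotted: 2253 × 1/16 = 140.8125
Contribution of brown white-spotted: (156 − 140.8125)² / 140.8125 = 1.6381

1.638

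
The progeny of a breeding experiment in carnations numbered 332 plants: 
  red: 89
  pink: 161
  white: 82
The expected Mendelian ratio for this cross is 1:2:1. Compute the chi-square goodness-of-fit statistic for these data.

0.596

Total ratio parts = 4. Expected numbers out of 332:
  red: 332 × 1/4 = 83
  pink: 332 × 2/4 = 166
  white: 332 × 1/4 = 83
χ² = Σ (O − E)² / E
  red: (89 − 83)² / 83 = 0.4337
  pink: (161 − 166)² / 166 = 0.1506
  white: (82 − 83)² / 83 = 0.0120
χ² = 0.4337 + 0.1506 + 0.0120 = 0.5963 ≈ 0.596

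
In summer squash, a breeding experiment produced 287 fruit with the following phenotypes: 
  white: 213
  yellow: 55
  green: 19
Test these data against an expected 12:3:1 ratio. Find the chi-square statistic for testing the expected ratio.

Total ratio parts = 16. Expected numbers out of 287:
  white: 287 × 12/16 = 215.25
  yellow: 287 × 3/16 = 53.8125
  green: 287 × 1/16 = 17.9375
χ² = Σ (O − E)² / E
  white: (213 − 215.25)² / 215.25 = 0.0235
  yellow: (55 − 53.8125)² / 53.8125 = 0.0262
  green: (19 − 17.9375)² / 17.9375 = 0.0629
χ² = 0.0235 + 0.0262 + 0.0629 = 0.1126 ≈ 0.113

0.113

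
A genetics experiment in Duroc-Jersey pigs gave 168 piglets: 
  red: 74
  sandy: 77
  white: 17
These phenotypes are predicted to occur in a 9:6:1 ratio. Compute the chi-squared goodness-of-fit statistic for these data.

Expected counts for N = 168 under a 9:6:1 ratio (total parts = 16):
  red: 168 × 9/16 = 94.5
  sandy: 168 × 6/16 = 63
  white: 168 × 1/16 = 10.5
χ² = Σ (O − E)² / E
  red: (74 − 94.5)² / 94.5 = 4.4471
  sandy: (77 − 63)² / 63 = 3.1111
  white: (17 − 10.5)² / 10.5 = 4.0238
χ² = 4.4471 + 3.1111 + 4.0238 = 11.582

11.582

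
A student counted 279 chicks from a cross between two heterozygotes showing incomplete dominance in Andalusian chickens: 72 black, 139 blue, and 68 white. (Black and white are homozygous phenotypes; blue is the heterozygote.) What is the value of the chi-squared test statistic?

With incomplete dominance, a heterozygote × heterozygote cross gives a 1:2:1 phenotypic ratio.
The 1:2:1 ratio has 4 parts, so with N = 279 the expected counts are:
  black: 279 × 1/4 = 69.75
  blue: 279 × 2/4 = 139.5
  white: 279 × 1/4 = 69.75
χ² = Σ (O − E)² / E
  black: (72 − 69.75)² / 69.75 = 0.0726
  blue: (139 − 139.5)² / 139.5 = 0.0018
  white: (68 − 69.75)² / 69.75 = 0.0439
χ² = 0.0726 + 0.0018 + 0.0439 = 0.1183 ≈ 0.118

0.118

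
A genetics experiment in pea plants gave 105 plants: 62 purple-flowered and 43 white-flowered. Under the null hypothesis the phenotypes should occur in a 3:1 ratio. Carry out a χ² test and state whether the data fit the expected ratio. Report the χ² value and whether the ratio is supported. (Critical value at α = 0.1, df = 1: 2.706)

Total ratio parts = 4. Expected numbers out of 105:
  purple-flowered: 105 × 3/4 = 78.75
  white-flowered: 105 × 1/4 = 26.25
χ² = Σ (O − E)² / E
  purple-flowered: (62 − 78.75)² / 78.75 = 3.5627
  white-flowered: (43 − 26.25)² / 26.25 = 10.6881
χ² = 3.5627 + 10.6881 = 14.2508 ≈ 14.251
Degrees of freedom = 2 − 1 = 1; critical value at α = 0.1 is 2.706.
Since 14.251 > 2.706, we reject the null hypothesis — the data do not fit the 3:1 ratio.

14.251; not consistent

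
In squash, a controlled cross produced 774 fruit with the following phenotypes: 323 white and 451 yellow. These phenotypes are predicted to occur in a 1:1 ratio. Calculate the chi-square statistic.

21.168

Under the 1:1 hypothesis (Σ ratio = 2, N = 774):
  white: 774 × 1/2 = 387
  yellow: 774 × 1/2 = 387
χ² = Σ (O − E)² / E
  white: (323 − 387)² / 387 = 10.5840
  yellow: (451 − 387)² / 387 = 10.5840
χ² = 10.5840 + 10.5840 = 21.168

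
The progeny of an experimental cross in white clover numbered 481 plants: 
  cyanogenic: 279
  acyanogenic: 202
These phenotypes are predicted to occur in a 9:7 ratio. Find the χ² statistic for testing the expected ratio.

Under the 9:7 hypothesis (Σ ratio = 16, N = 481):
  cyanogenic: 481 × 9/16 = 270.5625
  acyanogenic: 481 × 7/16 = 210.4375
χ² = Σ (O − E)² / E
  cyanogenic: (279 − 270.5625)² / 270.5625 = 0.2631
  acyanogenic: (202 − 210.4375)² / 210.4375 = 0.3383
χ² = 0.2631 + 0.3383 = 0.6014 ≈ 0.601

0.601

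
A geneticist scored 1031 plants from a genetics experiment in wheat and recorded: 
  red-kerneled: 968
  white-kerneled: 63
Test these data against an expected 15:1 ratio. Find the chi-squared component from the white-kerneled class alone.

0.032

Total ratio parts = 16. Expected numbers out of 1031:
  red-kerneled: 1031 × 15/16 = 966.5625
  white-kerneled: 1031 × 1/16 = 64.4375
Contribution of white-kerneled: (63 − 64.4375)² / 64.4375 = 0.0321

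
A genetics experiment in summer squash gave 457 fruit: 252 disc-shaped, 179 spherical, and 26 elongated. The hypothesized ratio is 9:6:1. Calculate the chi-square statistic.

0.669

The 9:6:1 ratio has 16 parts, so with N = 457 the expected counts are:
  disc-shaped: 457 × 9/16 = 257.0625
  spherical: 457 × 6/16 = 171.375
  elongated: 457 × 1/16 = 28.5625
χ² = Σ (O − E)² / E
  disc-shaped: (252 − 257.0625)² / 257.0625 = 0.0997
  spherical: (179 − 171.375)² / 171.375 = 0.3393
  elongated: (26 − 28.5625)² / 28.5625 = 0.2299
χ² = 0.0997 + 0.3393 + 0.2299 = 0.6689 ≈ 0.669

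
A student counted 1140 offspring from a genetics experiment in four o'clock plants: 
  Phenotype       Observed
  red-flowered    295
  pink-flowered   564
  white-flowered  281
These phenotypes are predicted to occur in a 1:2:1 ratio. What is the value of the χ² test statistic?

0.470

Total ratio parts = 4. Expected numbers out of 1140:
  red-flowered: 1140 × 1/4 = 285
  pink-flowered: 1140 × 2/4 = 570
  white-flowered: 1140 × 1/4 = 285
χ² = Σ (O − E)² / E
  red-flowered: (295 − 285)² / 285 = 0.3509
  pink-flowered: (564 − 570)² / 570 = 0.0632
  white-flowered: (281 − 285)² / 285 = 0.0561
χ² = 0.3509 + 0.0632 + 0.0561 = 0.4702 ≈ 0.470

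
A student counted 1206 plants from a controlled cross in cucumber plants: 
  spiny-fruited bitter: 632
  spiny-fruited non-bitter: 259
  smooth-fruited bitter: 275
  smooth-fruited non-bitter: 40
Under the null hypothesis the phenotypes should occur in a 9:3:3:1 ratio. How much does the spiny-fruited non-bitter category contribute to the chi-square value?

Total ratio parts = 16. Expected numbers out of 1206:
  spiny-fruited bitter: 1206 × 9/16 = 678.375
  spiny-fruited non-bitter: 1206 × 3/16 = 226.125
  smooth-fruited bitter: 1206 × 3/16 = 226.125
  smooth-fruited non-bitter: 1206 × 1/16 = 75.375
Contribution of spiny-fruited non-bitter: (259 − 226.125)² / 226.125 = 4.7795

4.780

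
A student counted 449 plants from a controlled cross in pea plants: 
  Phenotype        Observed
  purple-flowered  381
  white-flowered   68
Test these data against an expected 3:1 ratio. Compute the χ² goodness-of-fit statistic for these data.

23.258

Total ratio parts = 4. Expected numbers out of 449:
  purple-flowered: 449 × 3/4 = 336.75
  white-flowered: 449 × 1/4 = 112.25
χ² = Σ (O − E)² / E
  purple-flowered: (381 − 336.75)² / 336.75 = 5.8146
  white-flowered: (68 − 112.25)² / 112.25 = 17.4438
χ² = 5.8146 + 17.4438 = 23.2584 ≈ 23.258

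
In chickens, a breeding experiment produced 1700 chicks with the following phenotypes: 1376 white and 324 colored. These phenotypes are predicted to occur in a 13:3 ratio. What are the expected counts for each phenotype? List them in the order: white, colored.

Under the 13:3 hypothesis (Σ ratio = 16, N = 1700):
  white: 1700 × 13/16 = 1381.25
  colored: 1700 × 3/16 = 318.75

1381.25, 318.75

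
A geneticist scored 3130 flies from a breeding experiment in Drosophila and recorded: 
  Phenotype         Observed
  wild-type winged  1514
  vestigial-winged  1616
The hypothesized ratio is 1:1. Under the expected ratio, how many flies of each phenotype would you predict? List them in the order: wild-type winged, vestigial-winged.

The 1:1 ratio has 2 parts, so with N = 3130 the expected counts are:
  wild-type winged: 3130 × 1/2 = 1565
  vestigial-winged: 3130 × 1/2 = 1565

1565, 1565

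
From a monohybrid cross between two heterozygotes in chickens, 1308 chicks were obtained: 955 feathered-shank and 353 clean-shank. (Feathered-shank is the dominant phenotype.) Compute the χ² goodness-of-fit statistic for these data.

2.756

For a monohybrid cross between heterozygotes with complete dominance, the expected phenotypic ratio is 3:1.
Under the 3:1 hypothesis (Σ ratio = 4, N = 1308):
  feathered-shank: 1308 × 3/4 = 981
  clean-shank: 1308 × 1/4 = 327
χ² = Σ (O − E)² / E
  feathered-shank: (955 − 981)² / 981 = 0.6891
  clean-shank: (353 − 327)² / 327 = 2.0673
χ² = 0.6891 + 2.0673 = 2.7564 ≈ 2.756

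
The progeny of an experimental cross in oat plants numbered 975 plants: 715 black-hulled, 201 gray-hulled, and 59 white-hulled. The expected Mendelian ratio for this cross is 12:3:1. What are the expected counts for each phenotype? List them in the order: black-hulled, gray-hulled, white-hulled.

The 12:3:1 ratio has 16 parts, so with N = 975 the expected counts are:
  black-hulled: 975 × 12/16 = 731.25
  gray-hulled: 975 × 3/16 = 182.8125
  white-hulled: 975 × 1/16 = 60.9375

731.25, 182.8125, 60.9375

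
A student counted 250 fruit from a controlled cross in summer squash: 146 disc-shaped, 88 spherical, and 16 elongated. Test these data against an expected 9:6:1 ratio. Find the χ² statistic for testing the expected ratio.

Total ratio parts = 16. Expected numbers out of 250:
  disc-shaped: 250 × 9/16 = 140.625
  spherical: 250 × 6/16 = 93.75
  elongated: 250 × 1/16 = 15.625
χ² = Σ (O − E)² / E
  disc-shaped: (146 − 140.625)² / 140.625 = 0.2054
  spherical: (88 − 93.75)² / 93.75 = 0.3527
  elongated: (16 − 15.625)² / 15.625 = 0.0090
χ² = 0.2054 + 0.3527 + 0.0090 = 0.5671 ≈ 0.567

0.567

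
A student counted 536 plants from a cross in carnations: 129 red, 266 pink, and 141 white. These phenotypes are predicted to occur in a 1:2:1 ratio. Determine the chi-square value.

0.567

Total ratio parts = 4. Expected numbers out of 536:
  red: 536 × 1/4 = 134
  pink: 536 × 2/4 = 268
  white: 536 × 1/4 = 134
χ² = Σ (O − E)² / E
  red: (129 − 134)² / 134 = 0.1866
  pink: (266 − 268)² / 268 = 0.0149
  white: (141 − 134)² / 134 = 0.3657
χ² = 0.1866 + 0.0149 + 0.3657 = 0.5672 ≈ 0.567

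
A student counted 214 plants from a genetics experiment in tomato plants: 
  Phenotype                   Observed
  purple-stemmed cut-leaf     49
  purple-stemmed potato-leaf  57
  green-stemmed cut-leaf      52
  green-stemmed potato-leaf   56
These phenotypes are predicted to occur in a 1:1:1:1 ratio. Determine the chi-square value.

Expected counts for N = 214 under a 1:1:1:1 ratio (total parts = 4):
  purple-stemmed cut-leaf: 214 × 1/4 = 53.5
  purple-stemmed potato-leaf: 214 × 1/4 = 53.5
  green-stemmed cut-leaf: 214 × 1/4 = 53.5
  green-stemmed potato-leaf: 214 × 1/4 = 53.5
χ² = Σ (O − E)² / E
  purple-stemmed cut-leaf: (49 − 53.5)² / 53.5 = 0.3785
  purple-stemmed potato-leaf: (57 − 53.5)² / 53.5 = 0.2290
  green-stemmed cut-leaf: (52 − 53.5)² / 53.5 = 0.0421
  green-stemmed potato-leaf: (56 − 53.5)² / 53.5 = 0.1168
χ² = 0.3785 + 0.2290 + 0.0421 + 0.1168 = 0.7664 ≈ 0.766

0.766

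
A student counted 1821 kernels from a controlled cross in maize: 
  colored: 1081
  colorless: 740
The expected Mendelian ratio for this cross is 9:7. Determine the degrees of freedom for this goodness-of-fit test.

A goodness-of-fit test with 2 phenotype classes has df = 2 − 1 = 1.

1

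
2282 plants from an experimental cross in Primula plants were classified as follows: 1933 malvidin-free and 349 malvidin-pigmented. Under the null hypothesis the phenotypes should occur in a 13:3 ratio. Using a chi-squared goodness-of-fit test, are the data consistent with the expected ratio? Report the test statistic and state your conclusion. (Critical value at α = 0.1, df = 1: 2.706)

17.895; not consistent

Under the 13:3 hypothesis (Σ ratio = 16, N = 2282):
  malvidin-free: 2282 × 13/16 = 1854.125
  malvidin-pigmented: 2282 × 3/16 = 427.875
χ² = Σ (O − E)² / E
  malvidin-free: (1933 − 1854.125)² / 1854.125 = 3.3554
  malvidin-pigmented: (349 − 427.875)² / 427.875 = 14.5399
χ² = 3.3554 + 14.5399 = 17.8953 ≈ 17.895
Degrees of freedom = 2 − 1 = 1; critical value at α = 0.1 is 2.706.
Since 17.895 > 2.706, we reject the null hypothesis — the data do not fit the 13:3 ratio.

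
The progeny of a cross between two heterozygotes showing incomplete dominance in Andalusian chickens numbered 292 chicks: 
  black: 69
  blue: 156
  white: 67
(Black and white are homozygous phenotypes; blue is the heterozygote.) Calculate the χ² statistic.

With incomplete dominance, a heterozygote × heterozygote cross gives a 1:2:1 phenotypic ratio.
Total ratio parts = 4. Expected numbers out of 292:
  black: 292 × 1/4 = 73
  blue: 292 × 2/4 = 146
  white: 292 × 1/4 = 73
χ² = Σ (O − E)² / E
  black: (69 − 73)² / 73 = 0.2192
  blue: (156 − 146)² / 146 = 0.6849
  white: (67 − 73)² / 73 = 0.4932
χ² = 0.2192 + 0.6849 + 0.4932 = 1.3973 ≈ 1.397

1.397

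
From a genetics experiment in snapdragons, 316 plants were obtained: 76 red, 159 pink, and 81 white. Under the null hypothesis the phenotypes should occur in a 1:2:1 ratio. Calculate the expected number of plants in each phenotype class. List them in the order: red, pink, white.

79, 158, 79

Under the 1:2:1 hypothesis (Σ ratio = 4, N = 316):
  red: 316 × 1/4 = 79
  pink: 316 × 2/4 = 158
  white: 316 × 1/4 = 79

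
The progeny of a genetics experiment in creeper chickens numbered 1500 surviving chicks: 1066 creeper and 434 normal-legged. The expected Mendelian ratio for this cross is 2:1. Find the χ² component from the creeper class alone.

4.356

Under the 2:1 hypothesis (Σ ratio = 3, N = 1500):
  creeper: 1500 × 2/3 = 1000
  normal-legged: 1500 × 1/3 = 500
Contribution of creeper: (1066 − 1000)² / 1000 = 4.3560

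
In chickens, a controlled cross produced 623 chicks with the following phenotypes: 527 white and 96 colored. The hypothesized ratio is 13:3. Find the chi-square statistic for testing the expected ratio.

4.564

Total ratio parts = 16. Expected numbers out of 623:
  white: 623 × 13/16 = 506.1875
  colored: 623 × 3/16 = 116.8125
χ² = Σ (O − E)² / E
  white: (527 − 506.1875)² / 506.1875 = 0.8557
  colored: (96 − 116.8125)² / 116.8125 = 3.7082
χ² = 0.8557 + 3.7082 = 4.5639 ≈ 4.564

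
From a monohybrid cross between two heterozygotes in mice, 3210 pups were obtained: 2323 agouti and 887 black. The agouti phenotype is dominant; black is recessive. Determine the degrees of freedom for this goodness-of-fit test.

1

For a monohybrid cross between heterozygotes with complete dominance, the expected phenotypic ratio is 3:1.
A goodness-of-fit test with 2 phenotype classes has df = 2 − 1 = 1.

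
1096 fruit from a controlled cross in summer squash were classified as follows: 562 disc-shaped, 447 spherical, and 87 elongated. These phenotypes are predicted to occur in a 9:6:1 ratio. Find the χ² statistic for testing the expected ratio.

12.968

Total ratio parts = 16. Expected numbers out of 1096:
  disc-shaped: 1096 × 9/16 = 616.5
  spherical: 1096 × 6/16 = 411
  elongated: 1096 × 1/16 = 68.5
χ² = Σ (O − E)² / E
  disc-shaped: (562 − 616.5)² / 616.5 = 4.8179
  spherical: (447 − 411)² / 411 = 3.1533
  elongated: (87 − 68.5)² / 68.5 = 4.9964
χ² = 4.8179 + 3.1533 + 4.9964 = 12.9676 ≈ 12.968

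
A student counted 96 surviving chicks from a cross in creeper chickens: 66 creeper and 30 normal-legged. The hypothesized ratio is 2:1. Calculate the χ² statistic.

0.188

Under the 2:1 hypothesis (Σ ratio = 3, N = 96):
  creeper: 96 × 2/3 = 64
  normal-legged: 96 × 1/3 = 32
χ² = Σ (O − E)² / E
  creeper: (66 − 64)² / 64 = 0.0625
  normal-legged: (30 − 32)² / 32 = 0.1250
χ² = 0.0625 + 0.1250 = 0.1875 ≈ 0.188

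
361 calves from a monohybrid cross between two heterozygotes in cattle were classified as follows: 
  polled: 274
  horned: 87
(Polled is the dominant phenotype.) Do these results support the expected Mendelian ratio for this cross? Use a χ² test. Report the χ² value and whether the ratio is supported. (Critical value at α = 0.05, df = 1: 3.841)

For a monohybrid cross between heterozygotes with complete dominance, the expected phenotypic ratio is 3:1.
Expected counts for N = 361 under a 3:1 ratio (total parts = 4):
  polled: 361 × 3/4 = 270.75
  horned: 361 × 1/4 = 90.25
χ² = Σ (O − E)² / E
  polled: (274 − 270.75)² / 270.75 = 0.0390
  horned: (87 − 90.25)² / 90.25 = 0.1170
χ² = 0.0390 + 0.1170 = 0.156
Degrees of freedom = 2 − 1 = 1; critical value at α = 0.05 is 3.841.
Since 0.156 < 3.841, we fail to reject the null hypothesis — the data are consistent with the 3:1 ratio.

0.156; consistent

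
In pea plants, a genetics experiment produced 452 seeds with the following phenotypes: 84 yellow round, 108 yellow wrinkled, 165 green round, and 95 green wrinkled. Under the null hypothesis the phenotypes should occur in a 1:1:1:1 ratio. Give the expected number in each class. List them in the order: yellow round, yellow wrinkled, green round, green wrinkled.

113, 113, 113, 113

Expected counts for N = 452 under a 1:1:1:1 ratio (total parts = 4):
  yellow round: 452 × 1/4 = 113
  yellow wrinkled: 452 × 1/4 = 113
  green round: 452 × 1/4 = 113
  green wrinkled: 452 × 1/4 = 113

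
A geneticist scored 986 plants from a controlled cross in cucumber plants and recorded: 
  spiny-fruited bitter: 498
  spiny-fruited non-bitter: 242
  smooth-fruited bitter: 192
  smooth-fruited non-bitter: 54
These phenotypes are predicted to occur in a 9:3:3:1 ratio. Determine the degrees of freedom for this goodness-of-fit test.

A goodness-of-fit test with 4 phenotype classes has df = 4 − 1 = 3.

3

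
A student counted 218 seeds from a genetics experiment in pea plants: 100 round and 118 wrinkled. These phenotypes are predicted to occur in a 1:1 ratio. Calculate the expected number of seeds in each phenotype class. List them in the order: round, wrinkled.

Under the 1:1 hypothesis (Σ ratio = 2, N = 218):
  round: 218 × 1/2 = 109
  wrinkled: 218 × 1/2 = 109

109, 109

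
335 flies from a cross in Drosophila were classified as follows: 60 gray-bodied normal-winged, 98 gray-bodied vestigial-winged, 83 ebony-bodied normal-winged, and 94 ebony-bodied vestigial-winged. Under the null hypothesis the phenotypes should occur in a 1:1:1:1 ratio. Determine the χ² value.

10.421

Under the 1:1:1:1 hypothesis (Σ ratio = 4, N = 335):
  gray-bodied normal-winged: 335 × 1/4 = 83.75
  gray-bodied vestigial-winged: 335 × 1/4 = 83.75
  ebony-bodied normal-winged: 335 × 1/4 = 83.75
  ebony-bodied vestigial-winged: 335 × 1/4 = 83.75
χ² = Σ (O − E)² / E
  gray-bodied normal-winged: (60 − 83.75)² / 83.75 = 6.7351
  gray-bodied vestigial-winged: (98 − 83.75)² / 83.75 = 2.4246
  ebony-bodied normal-winged: (83 − 83.75)² / 83.75 = 0.0067
  ebony-bodied vestigial-winged: (94 − 83.75)² / 83.75 = 1.2545
χ² = 6.7351 + 2.4246 + 0.0067 + 1.2545 = 10.4209 ≈ 10.421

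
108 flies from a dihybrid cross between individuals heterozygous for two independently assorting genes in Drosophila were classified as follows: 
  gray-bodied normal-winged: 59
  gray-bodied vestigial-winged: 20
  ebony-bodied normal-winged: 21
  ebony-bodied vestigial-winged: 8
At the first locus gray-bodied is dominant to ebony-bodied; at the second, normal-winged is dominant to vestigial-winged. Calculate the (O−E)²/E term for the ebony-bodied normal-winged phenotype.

A dihybrid F₂ with independent assortment and complete dominance at both loci gives a 9:3:3:1 phenotypic ratio.
Under the 9:3:3:1 hypothesis (Σ ratio = 16, N = 108):
  gray-bodied normal-winged: 108 × 9/16 = 60.75
  gray-bodied vestigial-winged: 108 × 3/16 = 20.25
  ebony-bodied normal-winged: 108 × 3/16 = 20.25
  ebony-bodied vestigial-winged: 108 × 1/16 = 6.75
Contribution of ebony-bodied normal-winged: (21 − 20.25)² / 20.25 = 0.0278

0.028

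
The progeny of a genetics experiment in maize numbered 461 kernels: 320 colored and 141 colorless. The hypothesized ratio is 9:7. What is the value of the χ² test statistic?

32.464

Expected counts for N = 461 under a 9:7 ratio (total parts = 16):
  colored: 461 × 9/16 = 259.3125
  colorless: 461 × 7/16 = 201.6875
χ² = Σ (O − E)² / E
  colored: (320 − 259.3125)² / 259.3125 = 14.2028
  colorless: (141 − 201.6875)² / 201.6875 = 18.2608
χ² = 14.2028 + 18.2608 = 32.4636 ≈ 32.464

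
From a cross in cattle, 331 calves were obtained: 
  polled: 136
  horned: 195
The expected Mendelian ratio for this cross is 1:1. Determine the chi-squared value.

10.517

The 1:1 ratio has 2 parts, so with N = 331 the expected counts are:
  polled: 331 × 1/2 = 165.5
  horned: 331 × 1/2 = 165.5
χ² = Σ (O − E)² / E
  polled: (136 − 165.5)² / 165.5 = 5.2583
  horned: (195 − 165.5)² / 165.5 = 5.2583
χ² = 5.2583 + 5.2583 = 10.5166 ≈ 10.517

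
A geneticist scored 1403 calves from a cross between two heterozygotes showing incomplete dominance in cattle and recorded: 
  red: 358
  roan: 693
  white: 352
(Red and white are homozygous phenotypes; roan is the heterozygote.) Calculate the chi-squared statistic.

With incomplete dominance, a heterozygote × heterozygote cross gives a 1:2:1 phenotypic ratio.
Expected counts for N = 1403 under a 1:2:1 ratio (total parts = 4):
  red: 1403 × 1/4 = 350.75
  roan: 1403 × 2/4 = 701.5
  white: 1403 × 1/4 = 350.75
χ² = Σ (O − E)² / E
  red: (358 − 350.75)² / 350.75 = 0.1499
  roan: (693 − 701.5)² / 701.5 = 0.1030
  white: (352 − 350.75)² / 350.75 = 0.0045
χ² = 0.1499 + 0.1030 + 0.0045 = 0.2574 ≈ 0.257

0.257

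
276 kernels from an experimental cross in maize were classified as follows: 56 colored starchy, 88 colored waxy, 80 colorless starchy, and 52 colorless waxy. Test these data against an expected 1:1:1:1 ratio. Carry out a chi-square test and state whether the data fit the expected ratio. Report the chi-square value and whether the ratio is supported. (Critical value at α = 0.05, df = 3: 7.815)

13.623; not consistent

Total ratio parts = 4. Expected numbers out of 276:
  colored starchy: 276 × 1/4 = 69
  colored waxy: 276 × 1/4 = 69
  colorless starchy: 276 × 1/4 = 69
  colorless waxy: 276 × 1/4 = 69
χ² = Σ (O − E)² / E
  colored starchy: (56 − 69)² / 69 = 2.4493
  colored waxy: (88 − 69)² / 69 = 5.2319
  colorless starchy: (80 − 69)² / 69 = 1.7536
  colorless waxy: (52 − 69)² / 69 = 4.1884
χ² = 2.4493 + 5.2319 + 1.7536 + 4.1884 = 13.6232 ≈ 13.623
Degrees of freedom = 4 − 1 = 3; critical value at α = 0.05 is 7.815.
Since 13.623 > 7.815, we reject the null hypothesis — the data do not fit the 1:1:1:1 ratio.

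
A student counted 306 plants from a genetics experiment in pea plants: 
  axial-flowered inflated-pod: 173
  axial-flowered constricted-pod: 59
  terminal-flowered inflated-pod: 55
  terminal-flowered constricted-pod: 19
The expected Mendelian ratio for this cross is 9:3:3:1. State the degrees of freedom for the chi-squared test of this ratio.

A goodness-of-fit test with 4 phenotype classes has df = 4 − 1 = 3.

3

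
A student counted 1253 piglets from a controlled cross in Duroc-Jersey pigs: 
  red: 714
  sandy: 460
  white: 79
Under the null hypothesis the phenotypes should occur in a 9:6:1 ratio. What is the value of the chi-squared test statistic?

Expected counts for N = 1253 under a 9:6:1 ratio (total parts = 16):
  red: 1253 × 9/16 = 704.8125
  sandy: 1253 × 6/16 = 469.875
  white: 1253 × 1/16 = 78.3125
χ² = Σ (O − E)² / E
  red: (714 − 704.8125)² / 704.8125 = 0.1198
  sandy: (460 − 469.875)² / 469.875 = 0.2075
  white: (79 − 78.3125)² / 78.3125 = 0.0060
χ² = 0.1198 + 0.2075 + 0.0060 = 0.3333 ≈ 0.333

0.333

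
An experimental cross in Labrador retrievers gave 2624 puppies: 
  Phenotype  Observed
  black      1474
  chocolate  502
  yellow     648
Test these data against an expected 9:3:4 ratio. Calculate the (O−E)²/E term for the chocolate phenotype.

Under the 9:3:4 hypothesis (Σ ratio = 16, N = 2624):
  black: 2624 × 9/16 = 1476
  chocolate: 2624 × 3/16 = 492
  yellow: 2624 × 4/16 = 656
Contribution of chocolate: (502 − 492)² / 492 = 0.2033

0.203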